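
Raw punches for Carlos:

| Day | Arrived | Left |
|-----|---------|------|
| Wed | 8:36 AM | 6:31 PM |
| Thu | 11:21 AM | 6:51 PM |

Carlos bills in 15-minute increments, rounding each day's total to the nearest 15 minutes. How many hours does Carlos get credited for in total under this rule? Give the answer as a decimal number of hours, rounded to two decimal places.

Wed: 8:36 AM–6:31 PM = 9 h 55 min → rounds to 10 h 0 min
Thu: 11:21 AM–6:51 PM = 7 h 30 min → rounds to 7 h 30 min
Total credited: 17 h 30 min.

17.50 hours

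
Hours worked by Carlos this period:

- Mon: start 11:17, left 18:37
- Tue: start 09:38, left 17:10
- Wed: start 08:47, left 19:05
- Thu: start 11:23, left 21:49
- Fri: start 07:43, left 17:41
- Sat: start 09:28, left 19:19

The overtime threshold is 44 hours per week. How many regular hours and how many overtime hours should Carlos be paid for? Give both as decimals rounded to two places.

Mon: 11:17–18:37 = 7 h 20 min
Tue: 09:38–17:10 = 7 h 32 min
Wed: 08:47–19:05 = 10 h 18 min
Thu: 11:23–21:49 = 10 h 26 min
Fri: 07:43–17:41 = 9 h 58 min
Sat: 09:28–19:19 = 9 h 51 min
Total worked: 55 h 25 min = 55.42 h.
Threshold 44 h → overtime 11 h 25 min, regular 44 h 0 min.

Regular 44.00 hours, overtime 11.42 hours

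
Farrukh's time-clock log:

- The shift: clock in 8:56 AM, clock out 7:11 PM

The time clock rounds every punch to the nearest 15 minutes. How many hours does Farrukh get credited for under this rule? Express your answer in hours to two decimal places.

10.25 hours

The shift: in 8:56 AM→9:00 AM, out 7:11 PM→7:15 PM; 10 h 15 min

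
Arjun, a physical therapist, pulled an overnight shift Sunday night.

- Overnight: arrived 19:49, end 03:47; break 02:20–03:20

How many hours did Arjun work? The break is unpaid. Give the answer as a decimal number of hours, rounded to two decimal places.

Overnight: 19:49 → midnight = 4 h 11 min; midnight → 03:47 = 3 h 47 min; span 7 h 58 min; less 60 min break → 6 h 58 min

6.97 hours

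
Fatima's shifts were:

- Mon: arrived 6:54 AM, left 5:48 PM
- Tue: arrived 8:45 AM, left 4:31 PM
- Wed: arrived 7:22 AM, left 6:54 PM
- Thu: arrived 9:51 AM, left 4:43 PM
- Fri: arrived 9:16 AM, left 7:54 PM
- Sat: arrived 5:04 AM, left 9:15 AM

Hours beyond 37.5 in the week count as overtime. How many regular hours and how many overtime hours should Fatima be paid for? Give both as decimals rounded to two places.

Regular 37.50 hours, overtime 14.38 hours

Mon: 6:54 AM–5:48 PM = 10 h 54 min
Tue: 8:45 AM–4:31 PM = 7 h 46 min
Wed: 7:22 AM–6:54 PM = 11 h 32 min
Thu: 9:51 AM–4:43 PM = 6 h 52 min
Fri: 9:16 AM–7:54 PM = 10 h 38 min
Sat: 5:04 AM–9:15 AM = 4 h 11 min
Total worked: 51 h 53 min = 51.88 h.
Threshold 37.5 h → overtime 14 h 23 min, regular 37 h 30 min.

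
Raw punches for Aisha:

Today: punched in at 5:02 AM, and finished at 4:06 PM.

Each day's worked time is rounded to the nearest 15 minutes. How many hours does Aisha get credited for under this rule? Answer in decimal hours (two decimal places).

Today: 5:02 AM–4:06 PM = 11 h 4 min → rounds to 11 h 0 min

11.00 hours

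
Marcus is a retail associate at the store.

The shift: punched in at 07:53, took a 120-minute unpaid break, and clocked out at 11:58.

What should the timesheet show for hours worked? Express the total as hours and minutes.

2 h 5 min

The shift: 07:53–11:58 = 4 h 5 min; less 120 min break → 2 h 5 min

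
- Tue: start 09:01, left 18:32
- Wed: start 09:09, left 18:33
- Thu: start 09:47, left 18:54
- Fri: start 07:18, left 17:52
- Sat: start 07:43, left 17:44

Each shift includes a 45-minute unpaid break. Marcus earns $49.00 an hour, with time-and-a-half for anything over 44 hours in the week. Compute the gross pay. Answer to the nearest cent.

$2219.70

Tue: 09:01–18:32 = 9 h 31 min; less 45 min break → 8 h 46 min
Wed: 09:09–18:33 = 9 h 24 min; less 45 min break → 8 h 39 min
Thu: 09:47–18:54 = 9 h 7 min; less 45 min break → 8 h 22 min
Fri: 07:18–17:52 = 10 h 34 min; less 45 min break → 9 h 49 min
Sat: 07:43–17:44 = 10 h 1 min; less 45 min break → 9 h 16 min
Total worked: 44 h 52 min = 2692 min.
Regular 44 h 0 min = 2640 min at $49.00/h; overtime 0 h 52 min = 52 min at $73.50/h.
Pay = (2640 × $49.00 + 52 × $73.50) ÷ 60 = $2219.70.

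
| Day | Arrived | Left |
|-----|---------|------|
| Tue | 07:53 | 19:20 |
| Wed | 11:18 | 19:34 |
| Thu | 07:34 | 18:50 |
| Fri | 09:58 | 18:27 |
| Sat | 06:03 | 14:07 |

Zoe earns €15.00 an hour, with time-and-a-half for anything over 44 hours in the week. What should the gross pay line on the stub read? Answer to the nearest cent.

€739.50

Tue: 07:53–19:20 = 11 h 27 min
Wed: 11:18–19:34 = 8 h 16 min
Thu: 07:34–18:50 = 11 h 16 min
Fri: 09:58–18:27 = 8 h 29 min
Sat: 06:03–14:07 = 8 h 4 min
Total worked: 47 h 32 min = 2852 min.
Regular 44 h 0 min = 2640 min at €15.00/h; overtime 3 h 32 min = 212 min at €22.50/h.
Pay = (2640 × €15.00 + 212 × €22.50) ÷ 60 = €739.50.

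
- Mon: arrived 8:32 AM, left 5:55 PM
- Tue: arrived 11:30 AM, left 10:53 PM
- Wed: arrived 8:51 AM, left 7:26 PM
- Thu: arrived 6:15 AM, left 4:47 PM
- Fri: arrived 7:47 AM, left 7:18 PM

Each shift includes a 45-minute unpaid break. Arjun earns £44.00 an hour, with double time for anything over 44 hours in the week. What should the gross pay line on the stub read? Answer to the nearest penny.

Mon: 8:32 AM–5:55 PM = 9 h 23 min; less 45 min break → 8 h 38 min
Tue: 11:30 AM–10:53 PM = 11 h 23 min; less 45 min break → 10 h 38 min
Wed: 8:51 AM–7:26 PM = 10 h 35 min; less 45 min break → 9 h 50 min
Thu: 6:15 AM–4:47 PM = 10 h 32 min; less 45 min break → 9 h 47 min
Fri: 7:47 AM–7:18 PM = 11 h 31 min; less 45 min break → 10 h 46 min
Total worked: 49 h 39 min = 2979 min.
Regular 44 h 0 min = 2640 min at £44.00/h; overtime 5 h 39 min = 339 min at £88.00/h.
Pay = (2640 × £44.00 + 339 × £88.00) ÷ 60 = £2433.20.

£2433.20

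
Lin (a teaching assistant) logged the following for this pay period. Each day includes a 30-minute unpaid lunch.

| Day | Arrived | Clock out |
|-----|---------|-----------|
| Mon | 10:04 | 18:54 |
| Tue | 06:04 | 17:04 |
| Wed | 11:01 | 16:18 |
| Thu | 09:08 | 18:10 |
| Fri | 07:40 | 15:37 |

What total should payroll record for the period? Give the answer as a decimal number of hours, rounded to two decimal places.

39.60 hours

Mon: 10:04–18:54 = 8 h 50 min; less 30 min break → 8 h 20 min
Tue: 06:04–17:04 = 11 h 0 min; less 30 min break → 10 h 30 min
Wed: 11:01–16:18 = 5 h 17 min; less 30 min break → 4 h 47 min
Thu: 09:08–18:10 = 9 h 2 min; less 30 min break → 8 h 32 min
Fri: 07:40–15:37 = 7 h 57 min; less 30 min break → 7 h 27 min
Total: 8 h 20 min + 10 h 30 min + 4 h 47 min + 8 h 32 min + 7 h 27 min = 39 h 36 min.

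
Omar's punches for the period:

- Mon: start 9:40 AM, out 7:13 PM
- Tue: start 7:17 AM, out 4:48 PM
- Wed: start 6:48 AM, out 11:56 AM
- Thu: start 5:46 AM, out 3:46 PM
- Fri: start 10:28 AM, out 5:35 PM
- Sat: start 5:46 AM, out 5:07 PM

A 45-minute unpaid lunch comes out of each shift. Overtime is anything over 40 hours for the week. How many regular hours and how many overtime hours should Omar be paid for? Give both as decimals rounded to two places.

Mon: 9:40 AM–7:13 PM = 9 h 33 min; less 45 min break → 8 h 48 min
Tue: 7:17 AM–4:48 PM = 9 h 31 min; less 45 min break → 8 h 46 min
Wed: 6:48 AM–11:56 AM = 5 h 8 min; less 45 min break → 4 h 23 min
Thu: 5:46 AM–3:46 PM = 10 h 0 min; less 45 min break → 9 h 15 min
Fri: 10:28 AM–5:35 PM = 7 h 7 min; less 45 min break → 6 h 22 min
Sat: 5:46 AM–5:07 PM = 11 h 21 min; less 45 min break → 10 h 36 min
Total worked: 48 h 10 min = 48.17 h.
Threshold 40 h → overtime 8 h 10 min, regular 40 h 0 min.

Regular 40.00 hours, overtime 8.17 hours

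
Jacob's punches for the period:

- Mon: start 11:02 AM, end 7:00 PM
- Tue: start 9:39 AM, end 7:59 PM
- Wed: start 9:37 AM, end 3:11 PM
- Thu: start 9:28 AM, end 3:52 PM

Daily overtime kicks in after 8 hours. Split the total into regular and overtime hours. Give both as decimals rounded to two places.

Mon: 11:02 AM–7:00 PM = 7 h 58 min
Tue: 9:39 AM–7:59 PM = 10 h 20 min
Wed: 9:37 AM–3:11 PM = 5 h 34 min
Thu: 9:28 AM–3:52 PM = 6 h 24 min
Mon reg 7 h 58 min / OT 0 h 0 min; Tue reg 8 h 0 min / OT 2 h 20 min; Wed reg 5 h 34 min / OT 0 h 0 min; Thu reg 6 h 24 min / OT 0 h 0 min.
Totals: regular 27 h 56 min, overtime 2 h 20 min.

Regular 27.93 hours, overtime 2.33 hours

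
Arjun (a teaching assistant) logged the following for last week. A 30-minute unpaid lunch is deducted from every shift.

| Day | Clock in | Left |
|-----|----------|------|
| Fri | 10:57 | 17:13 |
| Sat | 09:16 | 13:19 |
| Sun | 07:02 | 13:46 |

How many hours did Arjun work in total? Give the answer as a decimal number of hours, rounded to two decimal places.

Fri: 10:57–17:13 = 6 h 16 min; less 30 min break → 5 h 46 min
Sat: 09:16–13:19 = 4 h 3 min; less 30 min break → 3 h 33 min
Sun: 07:02–13:46 = 6 h 44 min; less 30 min break → 6 h 14 min
Total: 5 h 46 min + 3 h 33 min + 6 h 14 min = 15 h 33 min.

15.55 hours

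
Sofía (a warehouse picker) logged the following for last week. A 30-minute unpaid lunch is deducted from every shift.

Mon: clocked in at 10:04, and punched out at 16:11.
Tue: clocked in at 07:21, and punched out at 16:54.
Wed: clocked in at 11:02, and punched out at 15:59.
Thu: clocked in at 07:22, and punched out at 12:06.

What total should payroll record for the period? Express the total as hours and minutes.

23 h 21 min

Mon: 10:04–16:11 = 6 h 7 min; less 30 min break → 5 h 37 min
Tue: 07:21–16:54 = 9 h 33 min; less 30 min break → 9 h 3 min
Wed: 11:02–15:59 = 4 h 57 min; less 30 min break → 4 h 27 min
Thu: 07:22–12:06 = 4 h 44 min; less 30 min break → 4 h 14 min
Total: 5 h 37 min + 9 h 3 min + 4 h 27 min + 4 h 14 min = 23 h 21 min.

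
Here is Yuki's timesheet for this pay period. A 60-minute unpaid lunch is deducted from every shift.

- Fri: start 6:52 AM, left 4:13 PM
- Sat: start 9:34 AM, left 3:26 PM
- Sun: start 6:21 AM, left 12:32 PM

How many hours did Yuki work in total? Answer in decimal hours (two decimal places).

18.40 hours

Fri: 6:52 AM–4:13 PM = 9 h 21 min; less 60 min break → 8 h 21 min
Sat: 9:34 AM–3:26 PM = 5 h 52 min; less 60 min break → 4 h 52 min
Sun: 6:21 AM–12:32 PM = 6 h 11 min; less 60 min break → 5 h 11 min
Total: 8 h 21 min + 4 h 52 min + 5 h 11 min = 18 h 24 min.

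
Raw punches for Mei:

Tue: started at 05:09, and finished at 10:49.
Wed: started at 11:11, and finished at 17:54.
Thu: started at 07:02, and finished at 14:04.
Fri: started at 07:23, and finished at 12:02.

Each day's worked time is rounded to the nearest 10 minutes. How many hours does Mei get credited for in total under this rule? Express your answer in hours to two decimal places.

24.00 hours

Tue: 05:09–10:49 = 5 h 40 min → rounds to 5 h 40 min
Wed: 11:11–17:54 = 6 h 43 min → rounds to 6 h 40 min
Thu: 07:02–14:04 = 7 h 2 min → rounds to 7 h 0 min
Fri: 07:23–12:02 = 4 h 39 min → rounds to 4 h 40 min
Total credited: 24 h 0 min.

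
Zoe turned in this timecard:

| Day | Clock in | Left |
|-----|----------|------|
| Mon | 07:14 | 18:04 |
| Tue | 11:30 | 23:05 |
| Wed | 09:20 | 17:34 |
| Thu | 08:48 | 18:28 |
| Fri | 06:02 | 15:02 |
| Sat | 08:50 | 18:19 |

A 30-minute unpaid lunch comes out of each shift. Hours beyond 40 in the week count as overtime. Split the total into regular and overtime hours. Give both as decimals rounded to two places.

Mon: 07:14–18:04 = 10 h 50 min; less 30 min break → 10 h 20 min
Tue: 11:30–23:05 = 11 h 35 min; less 30 min break → 11 h 5 min
Wed: 09:20–17:34 = 8 h 14 min; less 30 min break → 7 h 44 min
Thu: 08:48–18:28 = 9 h 40 min; less 30 min break → 9 h 10 min
Fri: 06:02–15:02 = 9 h 0 min; less 30 min break → 8 h 30 min
Sat: 08:50–18:19 = 9 h 29 min; less 30 min break → 8 h 59 min
Total worked: 55 h 48 min = 55.80 h.
Threshold 40 h → overtime 15 h 48 min, regular 40 h 0 min.

Regular 40.00 hours, overtime 15.80 hours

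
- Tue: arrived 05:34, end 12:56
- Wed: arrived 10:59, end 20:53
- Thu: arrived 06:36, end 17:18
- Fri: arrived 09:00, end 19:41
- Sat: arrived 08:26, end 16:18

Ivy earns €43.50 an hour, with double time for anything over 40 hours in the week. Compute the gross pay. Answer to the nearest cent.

Tue: 05:34–12:56 = 7 h 22 min
Wed: 10:59–20:53 = 9 h 54 min
Thu: 06:36–17:18 = 10 h 42 min
Fri: 09:00–19:41 = 10 h 41 min
Sat: 08:26–16:18 = 7 h 52 min
Total worked: 46 h 31 min = 2791 min.
Regular 40 h 0 min = 2400 min at €43.50/h; overtime 6 h 31 min = 391 min at €87.00/h.
Pay = (2400 × €43.50 + 391 × €87.00) ÷ 60 = €2306.95.

€2306.95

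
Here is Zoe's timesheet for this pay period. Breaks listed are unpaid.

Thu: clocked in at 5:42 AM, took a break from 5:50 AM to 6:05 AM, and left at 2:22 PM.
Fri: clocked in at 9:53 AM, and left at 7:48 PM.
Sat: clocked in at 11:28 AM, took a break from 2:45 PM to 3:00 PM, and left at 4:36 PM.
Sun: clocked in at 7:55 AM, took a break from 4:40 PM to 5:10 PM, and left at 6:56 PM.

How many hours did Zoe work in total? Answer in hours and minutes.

33 h 44 min

Thu: 5:42 AM–2:22 PM = 8 h 40 min; less 15 min break → 8 h 25 min
Fri: 9:53 AM–7:48 PM = 9 h 55 min
Sat: 11:28 AM–4:36 PM = 5 h 8 min; less 15 min break → 4 h 53 min
Sun: 7:55 AM–6:56 PM = 11 h 1 min; less 30 min break → 10 h 31 min
Total: 8 h 25 min + 9 h 55 min + 4 h 53 min + 10 h 31 min = 33 h 44 min.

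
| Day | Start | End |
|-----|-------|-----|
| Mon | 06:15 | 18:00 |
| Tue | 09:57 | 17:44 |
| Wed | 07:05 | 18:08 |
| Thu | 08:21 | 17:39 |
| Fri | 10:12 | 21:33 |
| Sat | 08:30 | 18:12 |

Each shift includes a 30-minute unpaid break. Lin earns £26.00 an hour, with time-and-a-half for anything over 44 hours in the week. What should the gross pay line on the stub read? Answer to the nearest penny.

£1687.40

Mon: 06:15–18:00 = 11 h 45 min; less 30 min break → 11 h 15 min
Tue: 09:57–17:44 = 7 h 47 min; less 30 min break → 7 h 17 min
Wed: 07:05–18:08 = 11 h 3 min; less 30 min break → 10 h 33 min
Thu: 08:21–17:39 = 9 h 18 min; less 30 min break → 8 h 48 min
Fri: 10:12–21:33 = 11 h 21 min; less 30 min break → 10 h 51 min
Sat: 08:30–18:12 = 9 h 42 min; less 30 min break → 9 h 12 min
Total worked: 57 h 56 min = 3476 min.
Regular 44 h 0 min = 2640 min at £26.00/h; overtime 13 h 56 min = 836 min at £39.00/h.
Pay = (2640 × £26.00 + 836 × £39.00) ÷ 60 = £1687.40.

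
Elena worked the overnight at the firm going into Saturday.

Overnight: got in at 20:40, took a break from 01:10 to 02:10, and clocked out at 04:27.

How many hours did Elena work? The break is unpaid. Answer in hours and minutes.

Overnight: 20:40 → midnight = 3 h 20 min; midnight → 04:27 = 4 h 27 min; span 7 h 47 min; less 60 min break → 6 h 47 min

6 h 47 min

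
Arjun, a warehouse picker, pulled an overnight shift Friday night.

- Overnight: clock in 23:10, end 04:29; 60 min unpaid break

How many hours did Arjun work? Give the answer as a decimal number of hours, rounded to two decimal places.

Overnight: 23:10 → midnight = 0 h 50 min; midnight → 04:29 = 4 h 29 min; span 5 h 19 min; less 60 min break → 4 h 19 min

4.32 hours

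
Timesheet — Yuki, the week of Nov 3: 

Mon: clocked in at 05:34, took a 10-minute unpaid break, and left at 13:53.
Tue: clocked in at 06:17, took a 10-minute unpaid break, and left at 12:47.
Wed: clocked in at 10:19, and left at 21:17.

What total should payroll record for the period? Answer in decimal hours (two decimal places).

25.45 hours

Mon: 05:34–13:53 = 8 h 19 min; less 10 min break → 8 h 9 min
Tue: 06:17–12:47 = 6 h 30 min; less 10 min break → 6 h 20 min
Wed: 10:19–21:17 = 10 h 58 min
Total: 8 h 9 min + 6 h 20 min + 10 h 58 min = 25 h 27 min.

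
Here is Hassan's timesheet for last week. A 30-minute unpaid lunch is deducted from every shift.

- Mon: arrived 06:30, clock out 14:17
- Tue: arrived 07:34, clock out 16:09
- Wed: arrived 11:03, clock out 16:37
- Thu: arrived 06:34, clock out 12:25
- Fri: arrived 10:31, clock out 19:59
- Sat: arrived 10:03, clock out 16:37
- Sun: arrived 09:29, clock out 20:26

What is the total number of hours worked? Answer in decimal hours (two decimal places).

51.27 hours

Mon: 06:30–14:17 = 7 h 47 min; less 30 min break → 7 h 17 min
Tue: 07:34–16:09 = 8 h 35 min; less 30 min break → 8 h 5 min
Wed: 11:03–16:37 = 5 h 34 min; less 30 min break → 5 h 4 min
Thu: 06:34–12:25 = 5 h 51 min; less 30 min break → 5 h 21 min
Fri: 10:31–19:59 = 9 h 28 min; less 30 min break → 8 h 58 min
Sat: 10:03–16:37 = 6 h 34 min; less 30 min break → 6 h 4 min
Sun: 09:29–20:26 = 10 h 57 min; less 30 min break → 10 h 27 min
Total: 7 h 17 min + 8 h 5 min + 5 h 4 min + 5 h 21 min + 8 h 58 min + 6 h 4 min + 10 h 27 min = 51 h 16 min.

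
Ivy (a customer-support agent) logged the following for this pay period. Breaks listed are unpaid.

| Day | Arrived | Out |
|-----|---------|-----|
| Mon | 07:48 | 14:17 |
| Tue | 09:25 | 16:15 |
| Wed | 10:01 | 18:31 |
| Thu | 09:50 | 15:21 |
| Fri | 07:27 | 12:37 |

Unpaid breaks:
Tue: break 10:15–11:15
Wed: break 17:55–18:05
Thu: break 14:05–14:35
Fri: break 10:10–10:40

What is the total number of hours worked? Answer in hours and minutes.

30 h 20 min

Mon: 07:48–14:17 = 6 h 29 min
Tue: 09:25–16:15 = 6 h 50 min; less 60 min break → 5 h 50 min
Wed: 10:01–18:31 = 8 h 30 min; less 10 min break → 8 h 20 min
Thu: 09:50–15:21 = 5 h 31 min; less 30 min break → 5 h 1 min
Fri: 07:27–12:37 = 5 h 10 min; less 30 min break → 4 h 40 min
Total: 6 h 29 min + 5 h 50 min + 8 h 20 min + 5 h 1 min + 4 h 40 min = 30 h 20 min.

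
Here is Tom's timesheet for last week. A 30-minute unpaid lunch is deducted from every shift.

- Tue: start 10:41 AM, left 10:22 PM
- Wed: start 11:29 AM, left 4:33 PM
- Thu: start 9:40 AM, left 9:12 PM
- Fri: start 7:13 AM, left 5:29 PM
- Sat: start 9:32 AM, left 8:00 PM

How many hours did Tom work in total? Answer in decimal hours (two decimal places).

Tue: 10:41 AM–10:22 PM = 11 h 41 min; less 30 min break → 11 h 11 min
Wed: 11:29 AM–4:33 PM = 5 h 4 min; less 30 min break → 4 h 34 min
Thu: 9:40 AM–9:12 PM = 11 h 32 min; less 30 min break → 11 h 2 min
Fri: 7:13 AM–5:29 PM = 10 h 16 min; less 30 min break → 9 h 46 min
Sat: 9:32 AM–8:00 PM = 10 h 28 min; less 30 min break → 9 h 58 min
Total: 11 h 11 min + 4 h 34 min + 11 h 2 min + 9 h 46 min + 9 h 58 min = 46 h 31 min.

46.52 hours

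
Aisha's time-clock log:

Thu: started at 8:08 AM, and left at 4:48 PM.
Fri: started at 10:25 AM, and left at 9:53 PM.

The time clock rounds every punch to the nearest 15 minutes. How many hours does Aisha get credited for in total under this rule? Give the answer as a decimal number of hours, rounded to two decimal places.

20.00 hours

Thu: in 8:08 AM→8:15 AM, out 4:48 PM→4:45 PM; 8 h 30 min
Fri: in 10:25 AM→10:30 AM, out 9:53 PM→10:00 PM; 11 h 30 min
Total credited: 20 h 0 min.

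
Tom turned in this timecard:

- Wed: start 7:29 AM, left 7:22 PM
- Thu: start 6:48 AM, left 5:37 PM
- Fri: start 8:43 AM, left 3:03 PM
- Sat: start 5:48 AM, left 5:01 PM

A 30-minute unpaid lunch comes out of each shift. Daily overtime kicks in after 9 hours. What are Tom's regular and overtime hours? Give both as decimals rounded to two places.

Regular 32.83 hours, overtime 5.42 hours

Wed: 7:29 AM–7:22 PM = 11 h 53 min; less 30 min break → 11 h 23 min
Thu: 6:48 AM–5:37 PM = 10 h 49 min; less 30 min break → 10 h 19 min
Fri: 8:43 AM–3:03 PM = 6 h 20 min; less 30 min break → 5 h 50 min
Sat: 5:48 AM–5:01 PM = 11 h 13 min; less 30 min break → 10 h 43 min
Wed reg 9 h 0 min / OT 2 h 23 min; Thu reg 9 h 0 min / OT 1 h 19 min; Fri reg 5 h 50 min / OT 0 h 0 min; Sat reg 9 h 0 min / OT 1 h 43 min.
Totals: regular 32 h 50 min, overtime 5 h 25 min.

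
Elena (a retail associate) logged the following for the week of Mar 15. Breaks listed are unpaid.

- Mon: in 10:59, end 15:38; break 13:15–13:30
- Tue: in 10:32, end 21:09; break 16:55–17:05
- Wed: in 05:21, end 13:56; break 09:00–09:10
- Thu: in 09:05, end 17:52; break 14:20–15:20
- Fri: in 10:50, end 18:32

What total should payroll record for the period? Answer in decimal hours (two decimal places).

38.75 hours

Mon: 10:59–15:38 = 4 h 39 min; less 15 min break → 4 h 24 min
Tue: 10:32–21:09 = 10 h 37 min; less 10 min break → 10 h 27 min
Wed: 05:21–13:56 = 8 h 35 min; less 10 min break → 8 h 25 min
Thu: 09:05–17:52 = 8 h 47 min; less 60 min break → 7 h 47 min
Fri: 10:50–18:32 = 7 h 42 min
Total: 4 h 24 min + 10 h 27 min + 8 h 25 min + 7 h 47 min + 7 h 42 min = 38 h 45 min.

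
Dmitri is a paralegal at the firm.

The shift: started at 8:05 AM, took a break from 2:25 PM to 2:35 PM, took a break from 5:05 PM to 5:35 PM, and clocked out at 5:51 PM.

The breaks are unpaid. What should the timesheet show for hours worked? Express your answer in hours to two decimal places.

9.10 hours

The shift: 8:05 AM–5:51 PM = 9 h 46 min; less 40 min break → 9 h 6 min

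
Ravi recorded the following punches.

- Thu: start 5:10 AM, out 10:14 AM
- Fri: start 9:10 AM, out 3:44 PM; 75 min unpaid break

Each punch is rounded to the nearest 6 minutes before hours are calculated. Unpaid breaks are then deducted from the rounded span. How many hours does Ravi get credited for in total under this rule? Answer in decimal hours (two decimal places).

10.25 hours

Thu: in 5:10 AM→5:12 AM, out 10:14 AM→10:12 AM; 5 h 0 min
Fri: in 9:10 AM→9:12 AM, out 3:44 PM→3:42 PM; 6 h 30 min − 75 min = 5 h 15 min
Total credited: 10 h 15 min.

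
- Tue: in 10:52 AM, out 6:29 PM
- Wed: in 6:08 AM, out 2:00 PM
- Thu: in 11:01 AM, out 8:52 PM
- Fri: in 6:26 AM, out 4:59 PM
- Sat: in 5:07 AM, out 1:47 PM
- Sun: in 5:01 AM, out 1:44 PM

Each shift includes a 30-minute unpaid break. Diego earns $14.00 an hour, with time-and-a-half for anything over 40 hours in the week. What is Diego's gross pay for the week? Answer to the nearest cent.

$775.60

Tue: 10:52 AM–6:29 PM = 7 h 37 min; less 30 min break → 7 h 7 min
Wed: 6:08 AM–2:00 PM = 7 h 52 min; less 30 min break → 7 h 22 min
Thu: 11:01 AM–8:52 PM = 9 h 51 min; less 30 min break → 9 h 21 min
Fri: 6:26 AM–4:59 PM = 10 h 33 min; less 30 min break → 10 h 3 min
Sat: 5:07 AM–1:47 PM = 8 h 40 min; less 30 min break → 8 h 10 min
Sun: 5:01 AM–1:44 PM = 8 h 43 min; less 30 min break → 8 h 13 min
Total worked: 50 h 16 min = 3016 min.
Regular 40 h 0 min = 2400 min at $14.00/h; overtime 10 h 16 min = 616 min at $21.00/h.
Pay = (2400 × $14.00 + 616 × $21.00) ÷ 60 = $775.60.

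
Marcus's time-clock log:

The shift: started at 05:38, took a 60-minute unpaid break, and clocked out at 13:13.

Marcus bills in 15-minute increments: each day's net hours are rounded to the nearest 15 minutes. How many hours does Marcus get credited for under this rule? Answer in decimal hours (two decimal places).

6.50 hours

The shift: 05:38–13:13 = 7 h 35 min − 60 min = 6 h 35 min → rounds to 6 h 30 min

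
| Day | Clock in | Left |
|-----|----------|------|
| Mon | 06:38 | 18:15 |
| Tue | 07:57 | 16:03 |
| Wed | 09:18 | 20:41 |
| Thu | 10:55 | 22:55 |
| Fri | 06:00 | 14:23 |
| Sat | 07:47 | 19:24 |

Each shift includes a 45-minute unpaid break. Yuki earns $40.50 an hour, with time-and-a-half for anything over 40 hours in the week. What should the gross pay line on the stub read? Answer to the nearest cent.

$2749.95

Mon: 06:38–18:15 = 11 h 37 min; less 45 min break → 10 h 52 min
Tue: 07:57–16:03 = 8 h 6 min; less 45 min break → 7 h 21 min
Wed: 09:18–20:41 = 11 h 23 min; less 45 min break → 10 h 38 min
Thu: 10:55–22:55 = 12 h 0 min; less 45 min break → 11 h 15 min
Fri: 06:00–14:23 = 8 h 23 min; less 45 min break → 7 h 38 min
Sat: 07:47–19:24 = 11 h 37 min; less 45 min break → 10 h 52 min
Total worked: 58 h 36 min = 3516 min.
Regular 40 h 0 min = 2400 min at $40.50/h; overtime 18 h 36 min = 1116 min at $60.75/h.
Pay = (2400 × $40.50 + 1116 × $60.75) ÷ 60 = $2749.95.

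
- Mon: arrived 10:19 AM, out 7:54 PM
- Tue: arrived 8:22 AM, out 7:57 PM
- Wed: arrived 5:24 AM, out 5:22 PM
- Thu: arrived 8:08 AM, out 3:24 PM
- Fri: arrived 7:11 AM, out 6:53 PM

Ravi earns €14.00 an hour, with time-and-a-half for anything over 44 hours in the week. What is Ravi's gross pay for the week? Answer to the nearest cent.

€786.10

Mon: 10:19 AM–7:54 PM = 9 h 35 min
Tue: 8:22 AM–7:57 PM = 11 h 35 min
Wed: 5:24 AM–5:22 PM = 11 h 58 min
Thu: 8:08 AM–3:24 PM = 7 h 16 min
Fri: 7:11 AM–6:53 PM = 11 h 42 min
Total worked: 52 h 6 min = 3126 min.
Regular 44 h 0 min = 2640 min at €14.00/h; overtime 8 h 6 min = 486 min at €21.00/h.
Pay = (2640 × €14.00 + 486 × €21.00) ÷ 60 = €786.10.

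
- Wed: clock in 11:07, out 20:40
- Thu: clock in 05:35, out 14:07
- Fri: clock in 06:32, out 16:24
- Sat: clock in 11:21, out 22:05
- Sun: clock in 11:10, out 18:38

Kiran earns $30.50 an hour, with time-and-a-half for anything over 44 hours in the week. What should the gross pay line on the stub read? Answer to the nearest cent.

Wed: 11:07–20:40 = 9 h 33 min
Thu: 05:35–14:07 = 8 h 32 min
Fri: 06:32–16:24 = 9 h 52 min
Sat: 11:21–22:05 = 10 h 44 min
Sun: 11:10–18:38 = 7 h 28 min
Total worked: 46 h 9 min = 2769 min.
Regular 44 h 0 min = 2640 min at $30.50/h; overtime 2 h 9 min = 129 min at $45.75/h.
Pay = (2640 × $30.50 + 129 × $45.75) ÷ 60 = $1440.36.

$1440.36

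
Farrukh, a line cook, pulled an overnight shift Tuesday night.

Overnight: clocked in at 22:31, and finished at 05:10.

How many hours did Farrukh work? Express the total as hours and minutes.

Overnight: 22:31 → midnight = 1 h 29 min; midnight → 05:10 = 5 h 10 min; span 6 h 39 min

6 h 39 min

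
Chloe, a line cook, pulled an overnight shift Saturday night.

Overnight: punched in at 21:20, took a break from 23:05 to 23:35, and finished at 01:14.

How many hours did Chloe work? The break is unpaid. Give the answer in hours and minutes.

Overnight: 21:20 → midnight = 2 h 40 min; midnight → 01:14 = 1 h 14 min; span 3 h 54 min; less 30 min break → 3 h 24 min

3 h 24 min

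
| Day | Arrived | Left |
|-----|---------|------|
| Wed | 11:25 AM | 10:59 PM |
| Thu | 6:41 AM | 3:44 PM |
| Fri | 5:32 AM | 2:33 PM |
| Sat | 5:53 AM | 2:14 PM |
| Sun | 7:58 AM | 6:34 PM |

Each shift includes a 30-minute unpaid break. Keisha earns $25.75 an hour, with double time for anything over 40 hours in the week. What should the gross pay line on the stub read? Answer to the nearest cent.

Wed: 11:25 AM–10:59 PM = 11 h 34 min; less 30 min break → 11 h 4 min
Thu: 6:41 AM–3:44 PM = 9 h 3 min; less 30 min break → 8 h 33 min
Fri: 5:32 AM–2:33 PM = 9 h 1 min; less 30 min break → 8 h 31 min
Sat: 5:53 AM–2:14 PM = 8 h 21 min; less 30 min break → 7 h 51 min
Sun: 7:58 AM–6:34 PM = 10 h 36 min; less 30 min break → 10 h 6 min
Total worked: 46 h 5 min = 2765 min.
Regular 40 h 0 min = 2400 min at $25.75/h; overtime 6 h 5 min = 365 min at $51.50/h.
Pay = (2400 × $25.75 + 365 × $51.50) ÷ 60 = $1343.29.

$1343.29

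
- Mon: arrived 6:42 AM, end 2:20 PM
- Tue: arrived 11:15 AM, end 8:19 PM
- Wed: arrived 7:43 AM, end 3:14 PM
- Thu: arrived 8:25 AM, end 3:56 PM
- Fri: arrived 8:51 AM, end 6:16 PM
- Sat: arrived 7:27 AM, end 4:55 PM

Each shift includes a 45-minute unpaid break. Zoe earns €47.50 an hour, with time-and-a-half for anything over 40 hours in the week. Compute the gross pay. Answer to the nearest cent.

Mon: 6:42 AM–2:20 PM = 7 h 38 min; less 45 min break → 6 h 53 min
Tue: 11:15 AM–8:19 PM = 9 h 4 min; less 45 min break → 8 h 19 min
Wed: 7:43 AM–3:14 PM = 7 h 31 min; less 45 min break → 6 h 46 min
Thu: 8:25 AM–3:56 PM = 7 h 31 min; less 45 min break → 6 h 46 min
Fri: 8:51 AM–6:16 PM = 9 h 25 min; less 45 min break → 8 h 40 min
Sat: 7:27 AM–4:55 PM = 9 h 28 min; less 45 min break → 8 h 43 min
Total worked: 46 h 7 min = 2767 min.
Regular 40 h 0 min = 2400 min at €47.50/h; overtime 6 h 7 min = 367 min at €71.25/h.
Pay = (2400 × €47.50 + 367 × €71.25) ÷ 60 = €2335.81.

€2335.81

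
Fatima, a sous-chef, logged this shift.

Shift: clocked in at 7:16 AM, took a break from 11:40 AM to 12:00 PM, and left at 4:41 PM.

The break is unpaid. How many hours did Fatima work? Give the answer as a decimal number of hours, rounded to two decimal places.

9.08 hours

Shift: 7:16 AM–4:41 PM = 9 h 25 min; less 20 min break → 9 h 5 min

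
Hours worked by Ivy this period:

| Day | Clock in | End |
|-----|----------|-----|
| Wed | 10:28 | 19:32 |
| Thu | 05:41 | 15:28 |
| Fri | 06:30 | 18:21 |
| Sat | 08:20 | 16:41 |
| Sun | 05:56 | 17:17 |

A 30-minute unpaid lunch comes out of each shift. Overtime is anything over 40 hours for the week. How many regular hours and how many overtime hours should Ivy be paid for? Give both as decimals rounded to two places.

Regular 40.00 hours, overtime 7.90 hours

Wed: 10:28–19:32 = 9 h 4 min; less 30 min break → 8 h 34 min
Thu: 05:41–15:28 = 9 h 47 min; less 30 min break → 9 h 17 min
Fri: 06:30–18:21 = 11 h 51 min; less 30 min break → 11 h 21 min
Sat: 08:20–16:41 = 8 h 21 min; less 30 min break → 7 h 51 min
Sun: 05:56–17:17 = 11 h 21 min; less 30 min break → 10 h 51 min
Total worked: 47 h 54 min = 47.90 h.
Threshold 40 h → overtime 7 h 54 min, regular 40 h 0 min.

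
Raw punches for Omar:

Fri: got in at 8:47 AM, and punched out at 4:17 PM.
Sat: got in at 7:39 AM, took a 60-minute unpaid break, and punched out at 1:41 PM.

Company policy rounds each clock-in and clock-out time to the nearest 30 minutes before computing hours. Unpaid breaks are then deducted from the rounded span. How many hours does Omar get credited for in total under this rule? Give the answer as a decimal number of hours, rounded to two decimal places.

12.50 hours

Fri: in 8:47 AM→9:00 AM, out 4:17 PM→4:30 PM; 7 h 30 min
Sat: in 7:39 AM→7:30 AM, out 1:41 PM→1:30 PM; 6 h 0 min − 60 min = 5 h 0 min
Total credited: 12 h 30 min.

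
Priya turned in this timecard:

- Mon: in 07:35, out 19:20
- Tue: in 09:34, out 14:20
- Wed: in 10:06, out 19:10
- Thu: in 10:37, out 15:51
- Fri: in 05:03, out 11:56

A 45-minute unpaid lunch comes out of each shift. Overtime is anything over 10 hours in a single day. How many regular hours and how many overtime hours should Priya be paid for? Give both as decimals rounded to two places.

Regular 32.95 hours, overtime 1.00 hours

Mon: 07:35–19:20 = 11 h 45 min; less 45 min break → 11 h 0 min
Tue: 09:34–14:20 = 4 h 46 min; less 45 min break → 4 h 1 min
Wed: 10:06–19:10 = 9 h 4 min; less 45 min break → 8 h 19 min
Thu: 10:37–15:51 = 5 h 14 min; less 45 min break → 4 h 29 min
Fri: 05:03–11:56 = 6 h 53 min; less 45 min break → 6 h 8 min
Mon reg 10 h 0 min / OT 1 h 0 min; Tue reg 4 h 1 min / OT 0 h 0 min; Wed reg 8 h 19 min / OT 0 h 0 min; Thu reg 4 h 29 min / OT 0 h 0 min; Fri reg 6 h 8 min / OT 0 h 0 min.
Totals: regular 32 h 57 min, overtime 1 h 0 min.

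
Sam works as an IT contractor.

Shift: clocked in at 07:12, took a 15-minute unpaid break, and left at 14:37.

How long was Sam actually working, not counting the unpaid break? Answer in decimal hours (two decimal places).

Shift: 07:12–14:37 = 7 h 25 min; less 15 min break → 7 h 10 min

7.17 hours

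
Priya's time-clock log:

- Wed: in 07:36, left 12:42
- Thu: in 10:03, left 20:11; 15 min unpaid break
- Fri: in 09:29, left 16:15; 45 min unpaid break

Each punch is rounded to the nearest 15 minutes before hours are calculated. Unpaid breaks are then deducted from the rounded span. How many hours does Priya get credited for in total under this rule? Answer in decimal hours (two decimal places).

Wed: in 07:36→07:30, out 12:42→12:45; 5 h 15 min
Thu: in 10:03→10:00, out 20:11→20:15; 10 h 15 min − 15 min = 10 h 0 min
Fri: in 09:29→09:30, out 16:15→16:15; 6 h 45 min − 45 min = 6 h 0 min
Total credited: 21 h 15 min.

21.25 hours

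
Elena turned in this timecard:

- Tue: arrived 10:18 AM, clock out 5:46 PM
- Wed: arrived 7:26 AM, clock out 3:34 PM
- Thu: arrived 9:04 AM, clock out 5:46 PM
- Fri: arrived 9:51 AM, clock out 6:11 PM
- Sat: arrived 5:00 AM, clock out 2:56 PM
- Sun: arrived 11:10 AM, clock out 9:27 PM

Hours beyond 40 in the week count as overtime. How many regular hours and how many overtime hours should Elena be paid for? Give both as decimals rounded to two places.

Regular 40.00 hours, overtime 12.85 hours

Tue: 10:18 AM–5:46 PM = 7 h 28 min
Wed: 7:26 AM–3:34 PM = 8 h 8 min
Thu: 9:04 AM–5:46 PM = 8 h 42 min
Fri: 9:51 AM–6:11 PM = 8 h 20 min
Sat: 5:00 AM–2:56 PM = 9 h 56 min
Sun: 11:10 AM–9:27 PM = 10 h 17 min
Total worked: 52 h 51 min = 52.85 h.
Threshold 40 h → overtime 12 h 51 min, regular 40 h 0 min.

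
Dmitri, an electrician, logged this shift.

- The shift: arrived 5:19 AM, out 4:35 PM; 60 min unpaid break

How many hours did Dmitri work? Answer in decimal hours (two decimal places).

The shift: 5:19 AM–4:35 PM = 11 h 16 min; less 60 min break → 10 h 16 min

10.27 hours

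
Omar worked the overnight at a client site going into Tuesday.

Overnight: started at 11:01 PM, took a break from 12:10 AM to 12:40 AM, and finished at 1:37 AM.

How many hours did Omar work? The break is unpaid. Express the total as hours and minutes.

Overnight: 11:01 PM → midnight = 0 h 59 min; midnight → 1:37 AM = 1 h 37 min; span 2 h 36 min; less 30 min break → 2 h 6 min

2 h 6 min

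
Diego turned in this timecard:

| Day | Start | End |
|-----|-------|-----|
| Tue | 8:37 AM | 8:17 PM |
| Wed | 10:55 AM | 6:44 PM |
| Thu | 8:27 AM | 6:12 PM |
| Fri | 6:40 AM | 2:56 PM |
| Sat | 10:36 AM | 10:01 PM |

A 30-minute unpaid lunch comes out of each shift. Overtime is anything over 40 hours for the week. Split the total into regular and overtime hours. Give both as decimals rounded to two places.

Regular 40.00 hours, overtime 6.42 hours

Tue: 8:37 AM–8:17 PM = 11 h 40 min; less 30 min break → 11 h 10 min
Wed: 10:55 AM–6:44 PM = 7 h 49 min; less 30 min break → 7 h 19 min
Thu: 8:27 AM–6:12 PM = 9 h 45 min; less 30 min break → 9 h 15 min
Fri: 6:40 AM–2:56 PM = 8 h 16 min; less 30 min break → 7 h 46 min
Sat: 10:36 AM–10:01 PM = 11 h 25 min; less 30 min break → 10 h 55 min
Total worked: 46 h 25 min = 46.42 h.
Threshold 40 h → overtime 6 h 25 min, regular 40 h 0 min.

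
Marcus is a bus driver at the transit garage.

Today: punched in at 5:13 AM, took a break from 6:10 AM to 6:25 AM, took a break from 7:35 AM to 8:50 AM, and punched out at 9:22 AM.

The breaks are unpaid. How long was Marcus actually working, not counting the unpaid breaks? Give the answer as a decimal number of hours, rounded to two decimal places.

Today: 5:13 AM–9:22 AM = 4 h 9 min; less 90 min break → 2 h 39 min

2.65 hours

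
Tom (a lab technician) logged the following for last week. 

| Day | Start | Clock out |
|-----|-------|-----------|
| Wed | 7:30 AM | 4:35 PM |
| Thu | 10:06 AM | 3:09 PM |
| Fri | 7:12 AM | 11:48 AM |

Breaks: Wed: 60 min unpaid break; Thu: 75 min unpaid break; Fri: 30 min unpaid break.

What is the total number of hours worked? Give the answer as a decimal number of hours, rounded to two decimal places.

Wed: 7:30 AM–4:35 PM = 9 h 5 min; less 60 min break → 8 h 5 min
Thu: 10:06 AM–3:09 PM = 5 h 3 min; less 75 min break → 3 h 48 min
Fri: 7:12 AM–11:48 AM = 4 h 36 min; less 30 min break → 4 h 6 min
Total: 8 h 5 min + 3 h 48 min + 4 h 6 min = 15 h 59 min.

15.98 hours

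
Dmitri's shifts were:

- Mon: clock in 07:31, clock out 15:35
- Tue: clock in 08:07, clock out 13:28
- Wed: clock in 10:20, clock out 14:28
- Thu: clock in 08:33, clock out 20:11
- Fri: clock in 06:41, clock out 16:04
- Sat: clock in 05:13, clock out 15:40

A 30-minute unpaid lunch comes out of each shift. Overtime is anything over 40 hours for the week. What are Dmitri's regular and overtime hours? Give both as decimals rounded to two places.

Mon: 07:31–15:35 = 8 h 4 min; less 30 min break → 7 h 34 min
Tue: 08:07–13:28 = 5 h 21 min; less 30 min break → 4 h 51 min
Wed: 10:20–14:28 = 4 h 8 min; less 30 min break → 3 h 38 min
Thu: 08:33–20:11 = 11 h 38 min; less 30 min break → 11 h 8 min
Fri: 06:41–16:04 = 9 h 23 min; less 30 min break → 8 h 53 min
Sat: 05:13–15:40 = 10 h 27 min; less 30 min break → 9 h 57 min
Total worked: 46 h 1 min = 46.02 h.
Threshold 40 h → overtime 6 h 1 min, regular 40 h 0 min.

Regular 40.00 hours, overtime 6.02 hours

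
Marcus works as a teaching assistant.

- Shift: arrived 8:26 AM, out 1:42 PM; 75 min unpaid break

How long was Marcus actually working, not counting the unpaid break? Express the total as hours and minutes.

Shift: 8:26 AM–1:42 PM = 5 h 16 min; less 75 min break → 4 h 1 min

4 h 1 min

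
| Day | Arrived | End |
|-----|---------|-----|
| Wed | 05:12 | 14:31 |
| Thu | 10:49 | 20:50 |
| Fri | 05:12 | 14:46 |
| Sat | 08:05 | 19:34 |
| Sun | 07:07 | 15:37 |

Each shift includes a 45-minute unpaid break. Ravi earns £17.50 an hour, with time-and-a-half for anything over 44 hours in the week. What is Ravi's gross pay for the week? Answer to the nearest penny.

£799.75

Wed: 05:12–14:31 = 9 h 19 min; less 45 min break → 8 h 34 min
Thu: 10:49–20:50 = 10 h 1 min; less 45 min break → 9 h 16 min
Fri: 05:12–14:46 = 9 h 34 min; less 45 min break → 8 h 49 min
Sat: 08:05–19:34 = 11 h 29 min; less 45 min break → 10 h 44 min
Sun: 07:07–15:37 = 8 h 30 min; less 45 min break → 7 h 45 min
Total worked: 45 h 8 min = 2708 min.
Regular 44 h 0 min = 2640 min at £17.50/h; overtime 1 h 8 min = 68 min at £26.25/h.
Pay = (2640 × £17.50 + 68 × £26.25) ÷ 60 = £799.75.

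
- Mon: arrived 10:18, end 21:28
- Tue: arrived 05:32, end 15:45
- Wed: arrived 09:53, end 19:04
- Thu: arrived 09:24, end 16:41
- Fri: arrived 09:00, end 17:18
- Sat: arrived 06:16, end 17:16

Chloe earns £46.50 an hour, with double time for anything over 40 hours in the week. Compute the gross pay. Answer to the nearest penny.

Mon: 10:18–21:28 = 11 h 10 min
Tue: 05:32–15:45 = 10 h 13 min
Wed: 09:53–19:04 = 9 h 11 min
Thu: 09:24–16:41 = 7 h 17 min
Fri: 09:00–17:18 = 8 h 18 min
Sat: 06:16–17:16 = 11 h 0 min
Total worked: 57 h 9 min = 3429 min.
Regular 40 h 0 min = 2400 min at £46.50/h; overtime 17 h 9 min = 1029 min at £93.00/h.
Pay = (2400 × £46.50 + 1029 × £93.00) ÷ 60 = £3454.95.

£3454.95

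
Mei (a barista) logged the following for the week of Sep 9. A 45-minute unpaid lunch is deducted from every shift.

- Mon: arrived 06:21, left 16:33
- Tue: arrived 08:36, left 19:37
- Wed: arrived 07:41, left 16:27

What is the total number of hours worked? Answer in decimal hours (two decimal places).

Mon: 06:21–16:33 = 10 h 12 min; less 45 min break → 9 h 27 min
Tue: 08:36–19:37 = 11 h 1 min; less 45 min break → 10 h 16 min
Wed: 07:41–16:27 = 8 h 46 min; less 45 min break → 8 h 1 min
Total: 9 h 27 min + 10 h 16 min + 8 h 1 min = 27 h 44 min.

27.73 hours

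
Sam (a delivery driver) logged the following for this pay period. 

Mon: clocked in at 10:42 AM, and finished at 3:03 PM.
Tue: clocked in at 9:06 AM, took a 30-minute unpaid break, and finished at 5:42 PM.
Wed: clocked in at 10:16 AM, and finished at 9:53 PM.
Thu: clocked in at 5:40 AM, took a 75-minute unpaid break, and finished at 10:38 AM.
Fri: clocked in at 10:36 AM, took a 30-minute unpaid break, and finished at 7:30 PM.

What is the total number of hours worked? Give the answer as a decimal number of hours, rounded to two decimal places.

Mon: 10:42 AM–3:03 PM = 4 h 21 min
Tue: 9:06 AM–5:42 PM = 8 h 36 min; less 30 min break → 8 h 6 min
Wed: 10:16 AM–9:53 PM = 11 h 37 min
Thu: 5:40 AM–10:38 AM = 4 h 58 min; less 75 min break → 3 h 43 min
Fri: 10:36 AM–7:30 PM = 8 h 54 min; less 30 min break → 8 h 24 min
Total: 4 h 21 min + 8 h 6 min + 11 h 37 min + 3 h 43 min + 8 h 24 min = 36 h 11 min.

36.18 hours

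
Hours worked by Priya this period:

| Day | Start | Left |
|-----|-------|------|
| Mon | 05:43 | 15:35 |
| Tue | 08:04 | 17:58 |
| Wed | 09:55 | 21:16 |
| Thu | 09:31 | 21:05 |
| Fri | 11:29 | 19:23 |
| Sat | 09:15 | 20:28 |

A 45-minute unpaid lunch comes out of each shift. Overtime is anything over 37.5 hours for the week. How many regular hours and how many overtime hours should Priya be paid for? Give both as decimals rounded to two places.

Mon: 05:43–15:35 = 9 h 52 min; less 45 min break → 9 h 7 min
Tue: 08:04–17:58 = 9 h 54 min; less 45 min break → 9 h 9 min
Wed: 09:55–21:16 = 11 h 21 min; less 45 min break → 10 h 36 min
Thu: 09:31–21:05 = 11 h 34 min; less 45 min break → 10 h 49 min
Fri: 11:29–19:23 = 7 h 54 min; less 45 min break → 7 h 9 min
Sat: 09:15–20:28 = 11 h 13 min; less 45 min break → 10 h 28 min
Total worked: 57 h 18 min = 57.30 h.
Threshold 37.5 h → overtime 19 h 48 min, regular 37 h 30 min.

Regular 37.50 hours, overtime 19.80 hours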